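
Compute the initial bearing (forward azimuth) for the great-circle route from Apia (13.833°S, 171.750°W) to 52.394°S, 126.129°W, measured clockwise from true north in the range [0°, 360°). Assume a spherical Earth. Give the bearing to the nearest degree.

147°

Δλ = -126.129 − -171.750 = 45.621°.
θ = atan2( sin Δλ · cos φ₂ , cos φ₁ · sin φ₂ − sin φ₁ · cos φ₂ · cos Δλ )
  = atan2(0.43615, -0.66721) = 146.828° → normalised to [0°, 360°): 146.828°.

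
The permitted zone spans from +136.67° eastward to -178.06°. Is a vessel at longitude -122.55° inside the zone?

No

Band width going east from +136.67° to -178.06°: ((-178.06 − 136.67) mod 360) = 45.27°.
Offset of -122.55° east of the west edge: ((-122.55 − 136.67) mod 360) = 100.78°.
100.78° > 45.27° ⇒ outside.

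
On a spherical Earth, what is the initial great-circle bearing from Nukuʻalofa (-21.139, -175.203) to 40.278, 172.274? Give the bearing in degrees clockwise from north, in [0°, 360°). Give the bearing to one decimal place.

349.3°

Δλ = 172.274 − -175.203 = 347.477°; wrapped into (−180°, 180°]: -12.523°.
θ = atan2( sin Δλ · cos φ₂ , cos φ₁ · sin φ₂ − sin φ₁ · cos φ₂ · cos Δλ )
  = atan2(-0.16542, 0.87158) = -10.747° → normalised to [0°, 360°): 349.253°.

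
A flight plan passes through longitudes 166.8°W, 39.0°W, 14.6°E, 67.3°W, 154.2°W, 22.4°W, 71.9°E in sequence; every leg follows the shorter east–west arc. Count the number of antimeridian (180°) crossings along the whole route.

0

Leg 1: -166.8° → -39.0°, shortest Δλ = 127.8° (east) — does not cross 180°.
Leg 2: -39.0° → +14.6°, shortest Δλ = 53.6° (east) — does not cross 180°.
Leg 3: +14.6° → -67.3°, shortest Δλ = -81.9° (west) — does not cross 180°.
Leg 4: -67.3° → -154.2°, shortest Δλ = -86.9° (west) — does not cross 180°.
Leg 5: -154.2° → -22.4°, shortest Δλ = 131.8° (east) — does not cross 180°.
Leg 6: -22.4° → +71.9°, shortest Δλ = 94.3° (east) — does not cross 180°.
Total crossings: 0.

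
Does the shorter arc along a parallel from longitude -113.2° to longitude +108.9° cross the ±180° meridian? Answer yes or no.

Naïve |108.9 − -113.2| = 222.1° > 180°, so the shorter arc goes the other way round — across 180°.
Signed shortest Δλ = ((108.9 − -113.2 + 180) mod 360) − 180 = -137.9°.
Going west by 137.9° from -113.2° passes through 180° before reaching +108.9°.

Yes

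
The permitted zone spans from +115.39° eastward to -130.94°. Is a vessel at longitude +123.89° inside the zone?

Band width going east from +115.39° to -130.94°: ((-130.94 − 115.39) mod 360) = 113.67°.
Offset of +123.89° east of the west edge: ((123.89 − 115.39) mod 360) = 8.50°.
8.50° ≤ 113.67° ⇒ inside.

Yes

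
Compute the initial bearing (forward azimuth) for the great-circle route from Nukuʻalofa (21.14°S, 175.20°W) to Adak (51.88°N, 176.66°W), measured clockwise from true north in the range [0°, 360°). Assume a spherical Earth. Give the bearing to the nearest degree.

Δλ = -176.66 − -175.20 = -1.46°.
θ = atan2( sin Δλ · cos φ₂ , cos φ₁ · sin φ₂ − sin φ₁ · cos φ₂ · cos Δλ )
  = atan2(-0.01573, 0.95633) = -0.942° → normalised to [0°, 360°): 359.058°.

359°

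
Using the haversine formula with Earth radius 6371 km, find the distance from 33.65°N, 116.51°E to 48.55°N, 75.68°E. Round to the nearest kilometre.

3744 km

Δλ = 75.68 − 116.51 = -40.83°.
Δφ = 48.55 − 33.65 = 14.90°.
a = sin²(Δφ/2) + cos φ₁ · cos φ₂ · sin²(Δλ/2) = 0.083860.
c = 2·atan2(√a, √(1−a)) = 0.58759 rad → d = 6371·c ≈ 3743.52 km.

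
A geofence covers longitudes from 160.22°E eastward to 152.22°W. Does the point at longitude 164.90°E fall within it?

Yes

Band width going east from +160.22° to -152.22°: ((-152.22 − 160.22) mod 360) = 47.56°.
Offset of +164.90° east of the west edge: ((164.90 − 160.22) mod 360) = 4.68°.
4.68° ≤ 47.56° ⇒ inside.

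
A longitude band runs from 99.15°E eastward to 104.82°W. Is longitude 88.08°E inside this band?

Band width going east from +99.15° to -104.82°: ((-104.82 − 99.15) mod 360) = 156.03°.
Offset of +88.08° east of the west edge: ((88.08 − 99.15) mod 360) = 348.93°.
348.93° > 156.03° ⇒ outside.

No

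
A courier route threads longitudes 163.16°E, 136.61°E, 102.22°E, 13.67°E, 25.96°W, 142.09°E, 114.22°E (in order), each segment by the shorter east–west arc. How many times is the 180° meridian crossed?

Leg 1: +163.16° → +136.61°, shortest Δλ = -26.55° (west) — does not cross 180°.
Leg 2: +136.61° → +102.22°, shortest Δλ = -34.39° (west) — does not cross 180°.
Leg 3: +102.22° → +13.67°, shortest Δλ = -88.55° (west) — does not cross 180°.
Leg 4: +13.67° → -25.96°, shortest Δλ = -39.63° (west) — does not cross 180°.
Leg 5: -25.96° → +142.09°, shortest Δλ = 168.05° (east) — does not cross 180°.
Leg 6: +142.09° → +114.22°, shortest Δλ = -27.87° (west) — does not cross 180°.
Total crossings: 0.

0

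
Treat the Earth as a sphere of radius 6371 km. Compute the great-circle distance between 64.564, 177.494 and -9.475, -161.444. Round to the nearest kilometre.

8420 km

Δλ = -161.444 − 177.494 = -338.938°; wrapped into (−180°, 180°]: 21.062°.
Δφ = -9.475 − 64.564 = -74.039°.
a = sin²(Δφ/2) + cos φ₁ · cos φ₂ · sin²(Δλ/2) = 0.376660.
c = 2·atan2(√a, √(1−a)) = 1.32154 rad → d = 6371·c ≈ 8419.55 km.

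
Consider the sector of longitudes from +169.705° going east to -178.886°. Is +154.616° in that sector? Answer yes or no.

No

Band width going east from +169.705° to -178.886°: ((-178.886 − 169.705) mod 360) = 11.409°.
Offset of +154.616° east of the west edge: ((154.616 − 169.705) mod 360) = 344.911°.
344.911° > 11.409° ⇒ outside.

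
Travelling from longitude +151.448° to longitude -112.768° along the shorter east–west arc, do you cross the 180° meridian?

Naïve |-112.768 − 151.448| = 264.216° > 180°, so the shorter arc goes the other way round — across 180°.
Signed shortest Δλ = ((-112.768 − 151.448 + 180) mod 360) − 180 = 95.784°.
Going east by 95.784° from +151.448° passes through 180° before reaching -112.768°.

Yes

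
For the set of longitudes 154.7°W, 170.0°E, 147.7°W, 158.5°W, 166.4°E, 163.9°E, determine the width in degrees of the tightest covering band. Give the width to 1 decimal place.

48.4°

Sort the longitudes: -158.5°, -154.7°, -147.7°, +163.9°, +166.4°, +170.0°.
Eastward gaps between consecutive values (wrapping around): 3.8°, 7.0°, 311.6°, 2.5°, 3.6°, 31.5°.
Largest gap = 311.6° ⇒ minimal covering band is its complement: 360° − 311.6° = 48.4°.
Band runs from +163.9° eastward to -147.7°, crossing the antimeridian.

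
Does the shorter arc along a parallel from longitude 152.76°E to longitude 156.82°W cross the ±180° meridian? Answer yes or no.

Yes

Naïve |-156.82 − 152.76| = 309.58° > 180°, so the shorter arc goes the other way round — across 180°.
Signed shortest Δλ = ((-156.82 − 152.76 + 180) mod 360) − 180 = 50.42°.
Going east by 50.42° from +152.76° passes through 180° before reaching -156.82°.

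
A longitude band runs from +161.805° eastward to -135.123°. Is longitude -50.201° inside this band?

No

Band width going east from +161.805° to -135.123°: ((-135.123 − 161.805) mod 360) = 63.072°.
Offset of -50.201° east of the west edge: ((-50.201 − 161.805) mod 360) = 147.994°.
147.994° > 63.072° ⇒ outside.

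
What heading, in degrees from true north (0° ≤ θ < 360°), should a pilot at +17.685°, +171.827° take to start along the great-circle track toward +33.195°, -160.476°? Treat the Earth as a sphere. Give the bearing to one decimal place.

Δλ = -160.476 − 171.827 = -332.303°; wrapped into (−180°, 180°]: 27.697°.
θ = atan2( sin Δλ · cos φ₂ , cos φ₁ · sin φ₂ − sin φ₁ · cos φ₂ · cos Δλ )
  = atan2(0.38895, 0.29653) = 52.678° → normalised to [0°, 360°): 52.678°.

52.7°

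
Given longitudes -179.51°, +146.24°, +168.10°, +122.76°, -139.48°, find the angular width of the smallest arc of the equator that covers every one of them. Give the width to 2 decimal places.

Sort the longitudes: -179.51°, -139.48°, +122.76°, +146.24°, +168.10°.
Eastward gaps between consecutive values (wrapping around): 40.03°, 262.24°, 23.48°, 21.86°, 12.39°.
Largest gap = 262.24° ⇒ minimal covering band is its complement: 360° − 262.24° = 97.76°.
Band runs from +122.76° eastward to -139.48°, crossing the antimeridian.

97.76°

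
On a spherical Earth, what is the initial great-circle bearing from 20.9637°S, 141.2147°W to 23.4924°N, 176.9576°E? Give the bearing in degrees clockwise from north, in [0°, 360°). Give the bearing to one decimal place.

Δλ = 176.9576 − -141.2147 = 318.1723°; wrapped into (−180°, 180°]: -41.8277°.
θ = atan2( sin Δλ · cos φ₂ , cos φ₁ · sin φ₂ − sin φ₁ · cos φ₂ · cos Δλ )
  = atan2(-0.61162, 0.61674) = -44.761° → normalised to [0°, 360°): 315.239°.

315.2°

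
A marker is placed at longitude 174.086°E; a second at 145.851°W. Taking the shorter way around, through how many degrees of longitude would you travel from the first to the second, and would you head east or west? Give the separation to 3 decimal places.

Raw difference: -145.851 − 174.086 = -319.937°.
Normalise into (−180°, 180°]: -319.937° + 360° = 40.063°.
Positive ⇒ the second point lies to the east; separation 40.063°.

40.063° east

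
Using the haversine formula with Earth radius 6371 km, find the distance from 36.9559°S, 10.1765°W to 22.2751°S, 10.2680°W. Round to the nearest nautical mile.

Δλ = -10.2680 − -10.1765 = -0.0915°.
Δφ = -22.2751 − -36.9559 = 14.6808°.
a = sin²(Δφ/2) + cos φ₁ · cos φ₂ · sin²(Δλ/2) = 0.016324.
c = 2·atan2(√a, √(1−a)) = 0.25623 rad → d = 6371·c ≈ 1632.45 km ≈ 881.45 nmi.

881 nmi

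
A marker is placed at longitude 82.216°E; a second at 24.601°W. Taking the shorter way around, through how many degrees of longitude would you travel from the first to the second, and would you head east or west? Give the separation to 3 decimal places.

106.817° west

Raw difference: -24.601 − 82.216 = -106.817°.
Normalise into (−180°, 180°]: -106.817° stays -106.817°.
Negative ⇒ the second point lies to the west; separation 106.817°.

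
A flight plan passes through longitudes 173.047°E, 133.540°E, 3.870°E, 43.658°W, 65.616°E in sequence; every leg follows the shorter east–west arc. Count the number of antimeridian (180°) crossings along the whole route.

0

Leg 1: +173.047° → +133.540°, shortest Δλ = -39.507° (west) — does not cross 180°.
Leg 2: +133.540° → +3.870°, shortest Δλ = -129.67° (west) — does not cross 180°.
Leg 3: +3.870° → -43.658°, shortest Δλ = -47.528° (west) — does not cross 180°.
Leg 4: -43.658° → +65.616°, shortest Δλ = 109.274° (east) — does not cross 180°.
Total crossings: 0.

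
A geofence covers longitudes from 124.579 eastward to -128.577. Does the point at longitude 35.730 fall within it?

No

Band width going east from +124.579° to -128.577°: ((-128.577 − 124.579) mod 360) = 106.844°.
Offset of +35.730° east of the west edge: ((35.730 − 124.579) mod 360) = 271.151°.
271.151° > 106.844° ⇒ outside.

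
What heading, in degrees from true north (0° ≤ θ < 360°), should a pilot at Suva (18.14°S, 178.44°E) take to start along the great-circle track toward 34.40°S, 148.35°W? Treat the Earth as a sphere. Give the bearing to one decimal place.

125.5°

Δλ = -148.35 − 178.44 = -326.79°; wrapped into (−180°, 180°]: 33.21°.
θ = atan2( sin Δλ · cos φ₂ , cos φ₁ · sin φ₂ − sin φ₁ · cos φ₂ · cos Δλ )
  = atan2(0.45192, -0.32195) = 125.467° → normalised to [0°, 360°): 125.467°.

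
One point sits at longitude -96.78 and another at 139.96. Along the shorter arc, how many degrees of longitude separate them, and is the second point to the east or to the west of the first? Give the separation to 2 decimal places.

Raw difference: 139.96 − -96.78 = 236.74°.
Normalise into (−180°, 180°]: 236.74° − 360° = -123.26°.
Negative ⇒ the second point lies to the west; separation 123.26°.

123.26° west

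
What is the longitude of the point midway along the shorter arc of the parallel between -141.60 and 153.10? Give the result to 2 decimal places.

Signed shortest Δλ from -141.60° to +153.10° is -65.30°.
Midpoint longitude = -141.60° + (-65.30°)/2 = -141.60° − 32.65° = -174.25°.
(The naïve average (-141.60 + +153.10)/2 = 5.75° is on the wrong side of the globe.)

-174.25°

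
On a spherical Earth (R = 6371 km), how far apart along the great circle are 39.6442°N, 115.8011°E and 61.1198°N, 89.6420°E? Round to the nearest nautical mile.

Δλ = 89.6420 − 115.8011 = -26.1591°.
Δφ = 61.1198 − 39.6442 = 21.4756°.
a = sin²(Δφ/2) + cos φ₁ · cos φ₂ · sin²(Δλ/2) = 0.053760.
c = 2·atan2(√a, √(1−a)) = 0.46798 rad → d = 6371·c ≈ 2981.51 km ≈ 1609.89 nmi.

1610 nmi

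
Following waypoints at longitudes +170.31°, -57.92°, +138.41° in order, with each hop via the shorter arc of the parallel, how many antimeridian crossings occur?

Leg 1: +170.31° → -57.92°, shortest Δλ = 131.77° (east) — crosses 180°.
Leg 2: -57.92° → +138.41°, shortest Δλ = -163.67° (west) — crosses 180°.
Total crossings: 2.

2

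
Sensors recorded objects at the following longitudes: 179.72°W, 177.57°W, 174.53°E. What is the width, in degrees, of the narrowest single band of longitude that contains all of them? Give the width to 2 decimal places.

7.90°

Sort the longitudes: -179.72°, -177.57°, +174.53°.
Eastward gaps between consecutive values (wrapping around): 2.15°, 352.10°, 5.75°.
Largest gap = 352.10° ⇒ minimal covering band is its complement: 360° − 352.10° = 7.90°.
Band runs from +174.53° eastward to -177.57°, crossing the antimeridian.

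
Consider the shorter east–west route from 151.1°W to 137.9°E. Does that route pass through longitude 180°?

Yes

Naïve |137.9 − -151.1| = 289.0° > 180°, so the shorter arc goes the other way round — across 180°.
Signed shortest Δλ = ((137.9 − -151.1 + 180) mod 360) − 180 = -71.0°.
Going west by 71.0° from -151.1° passes through 180° before reaching +137.9°.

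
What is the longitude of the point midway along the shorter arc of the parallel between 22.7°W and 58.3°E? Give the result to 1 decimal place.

17.8°E

Signed shortest Δλ from -22.7° to +58.3° is +81.0°.
Midpoint longitude = -22.7° + (+81.0°)/2 = -22.7° + 40.5° = +17.8°.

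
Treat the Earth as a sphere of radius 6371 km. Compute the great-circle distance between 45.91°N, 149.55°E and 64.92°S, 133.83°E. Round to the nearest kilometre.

12399 km

Δλ = 133.83 − 149.55 = -15.72°.
Δφ = -64.92 − 45.91 = -110.83°.
a = sin²(Δφ/2) + cos φ₁ · cos φ₂ · sin²(Δλ/2) = 0.683314.
c = 2·atan2(√a, √(1−a)) = 1.94618 rad → d = 6371·c ≈ 12399.10 km.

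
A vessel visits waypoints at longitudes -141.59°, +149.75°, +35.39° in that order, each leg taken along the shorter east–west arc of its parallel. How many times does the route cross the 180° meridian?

1

Leg 1: -141.59° → +149.75°, shortest Δλ = -68.66° (west) — crosses 180°.
Leg 2: +149.75° → +35.39°, shortest Δλ = -114.36° (west) — does not cross 180°.
Total crossings: 1.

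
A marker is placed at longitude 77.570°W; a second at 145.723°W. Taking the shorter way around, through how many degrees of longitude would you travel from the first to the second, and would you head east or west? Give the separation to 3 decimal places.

Raw difference: -145.723 − -77.570 = -68.153°.
Normalise into (−180°, 180°]: -68.153° stays -68.153°.
Negative ⇒ the second point lies to the west; separation 68.153°.

68.153° west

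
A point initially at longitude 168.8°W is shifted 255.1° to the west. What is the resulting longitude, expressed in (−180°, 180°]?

Start at -168.8°; shift −255.1° → -423.9°.
-423.9° lies outside (−180°, 180°]; add 360° → -63.9°.

63.9°W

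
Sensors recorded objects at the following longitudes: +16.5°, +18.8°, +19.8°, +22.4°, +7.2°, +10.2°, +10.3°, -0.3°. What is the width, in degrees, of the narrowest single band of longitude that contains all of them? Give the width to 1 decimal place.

22.7°

Sort the longitudes: -0.3°, +7.2°, +10.2°, +10.3°, +16.5°, +18.8°, +19.8°, +22.4°.
Eastward gaps between consecutive values (wrapping around): 7.5°, 3.0°, 0.1°, 6.2°, 2.3°, 1.0°, 2.6°, 337.3°.
Largest gap = 337.3° ⇒ minimal covering band is its complement: 360° − 337.3° = 22.7°.
Band runs from -0.3° eastward to +22.4°.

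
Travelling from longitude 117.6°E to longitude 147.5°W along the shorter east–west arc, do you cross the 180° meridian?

Yes

Naïve |-147.5 − 117.6| = 265.1° > 180°, so the shorter arc goes the other way round — across 180°.
Signed shortest Δλ = ((-147.5 − 117.6 + 180) mod 360) − 180 = 94.9°.
Going east by 94.9° from +117.6° passes through 180° before reaching -147.5°.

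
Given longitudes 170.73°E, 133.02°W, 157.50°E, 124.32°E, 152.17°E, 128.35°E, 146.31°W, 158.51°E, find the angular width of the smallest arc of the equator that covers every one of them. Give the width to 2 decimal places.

Sort the longitudes: -146.31°, -133.02°, +124.32°, +128.35°, +152.17°, +157.50°, +158.51°, +170.73°.
Eastward gaps between consecutive values (wrapping around): 13.29°, 257.34°, 4.03°, 23.82°, 5.33°, 1.01°, 12.22°, 42.96°.
Largest gap = 257.34° ⇒ minimal covering band is its complement: 360° − 257.34° = 102.66°.
Band runs from +124.32° eastward to -133.02°, crossing the antimeridian.

102.66°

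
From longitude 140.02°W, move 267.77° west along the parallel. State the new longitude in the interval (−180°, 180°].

Start at -140.02°; shift −267.77° → -407.79°.
-407.79° lies outside (−180°, 180°]; add 360° → -47.79°.

47.79°W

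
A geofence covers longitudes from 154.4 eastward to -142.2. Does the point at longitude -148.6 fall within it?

Yes

Band width going east from +154.4° to -142.2°: ((-142.2 − 154.4) mod 360) = 63.4°.
Offset of -148.6° east of the west edge: ((-148.6 − 154.4) mod 360) = 57.0°.
57.0° ≤ 63.4° ⇒ inside.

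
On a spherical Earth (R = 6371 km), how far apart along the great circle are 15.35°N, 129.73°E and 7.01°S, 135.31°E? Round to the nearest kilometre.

2561 km

Δλ = 135.31 − 129.73 = 5.58°.
Δφ = -7.01 − 15.35 = -22.36°.
a = sin²(Δφ/2) + cos φ₁ · cos φ₂ · sin²(Δλ/2) = 0.039862.
c = 2·atan2(√a, √(1−a)) = 0.40201 rad → d = 6371·c ≈ 2561.20 km.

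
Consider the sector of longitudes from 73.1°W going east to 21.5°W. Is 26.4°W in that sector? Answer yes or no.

Yes

Band width going east from -73.1° to -21.5°: ((-21.5 − -73.1) mod 360) = 51.6°.
Offset of -26.4° east of the west edge: ((-26.4 − -73.1) mod 360) = 46.7°.
46.7° ≤ 51.6° ⇒ inside.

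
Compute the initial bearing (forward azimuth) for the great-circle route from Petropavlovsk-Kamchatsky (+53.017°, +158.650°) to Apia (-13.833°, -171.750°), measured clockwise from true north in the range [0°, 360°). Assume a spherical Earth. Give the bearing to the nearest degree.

Δλ = -171.750 − 158.650 = -330.400°; wrapped into (−180°, 180°]: 29.600°.
θ = atan2( sin Δλ · cos φ₂ , cos φ₁ · sin φ₂ − sin φ₁ · cos φ₂ · cos Δλ )
  = atan2(0.47962, -0.81825) = 149.623° → normalised to [0°, 360°): 149.623°.

150°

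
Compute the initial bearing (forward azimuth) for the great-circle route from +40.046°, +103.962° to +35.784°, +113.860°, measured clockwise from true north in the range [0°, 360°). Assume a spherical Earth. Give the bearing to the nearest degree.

Δλ = 113.860 − 103.962 = 9.898°.
θ = atan2( sin Δλ · cos φ₂ , cos φ₁ · sin φ₂ − sin φ₁ · cos φ₂ · cos Δλ )
  = atan2(0.13945, -0.06655) = 115.512° → normalised to [0°, 360°): 115.512°.

116°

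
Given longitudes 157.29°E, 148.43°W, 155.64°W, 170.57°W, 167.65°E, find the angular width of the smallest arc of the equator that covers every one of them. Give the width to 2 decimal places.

54.28°

Sort the longitudes: -170.57°, -155.64°, -148.43°, +157.29°, +167.65°.
Eastward gaps between consecutive values (wrapping around): 14.93°, 7.21°, 305.72°, 10.36°, 21.78°.
Largest gap = 305.72° ⇒ minimal covering band is its complement: 360° − 305.72° = 54.28°.
Band runs from +157.29° eastward to -148.43°, crossing the antimeridian.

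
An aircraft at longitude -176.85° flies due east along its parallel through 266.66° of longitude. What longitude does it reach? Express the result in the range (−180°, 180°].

Start at -176.85°; shift +266.66° → +89.81°.
+89.81° already lies in (−180°, 180°].

+89.81°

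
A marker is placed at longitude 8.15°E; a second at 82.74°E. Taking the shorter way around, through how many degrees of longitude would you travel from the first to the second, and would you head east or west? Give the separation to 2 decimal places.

Raw difference: 82.74 − 8.15 = 74.59°.
Normalise into (−180°, 180°]: 74.59° stays 74.59°.
Positive ⇒ the second point lies to the east; separation 74.59°.

74.59° east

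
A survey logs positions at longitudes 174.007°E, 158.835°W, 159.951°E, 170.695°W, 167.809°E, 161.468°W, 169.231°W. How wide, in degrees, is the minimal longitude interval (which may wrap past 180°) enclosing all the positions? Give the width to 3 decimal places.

Sort the longitudes: -170.695°, -169.231°, -161.468°, -158.835°, +159.951°, +167.809°, +174.007°.
Eastward gaps between consecutive values (wrapping around): 1.464°, 7.763°, 2.633°, 318.786°, 7.858°, 6.198°, 15.298°.
Largest gap = 318.786° ⇒ minimal covering band is its complement: 360° − 318.786° = 41.214°.
Band runs from +159.951° eastward to -158.835°, crossing the antimeridian.

41.214°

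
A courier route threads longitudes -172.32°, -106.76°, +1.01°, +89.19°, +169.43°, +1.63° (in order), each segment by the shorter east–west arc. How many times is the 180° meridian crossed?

0

Leg 1: -172.32° → -106.76°, shortest Δλ = 65.56° (east) — does not cross 180°.
Leg 2: -106.76° → +1.01°, shortest Δλ = 107.77° (east) — does not cross 180°.
Leg 3: +1.01° → +89.19°, shortest Δλ = 88.18° (east) — does not cross 180°.
Leg 4: +89.19° → +169.43°, shortest Δλ = 80.24° (east) — does not cross 180°.
Leg 5: +169.43° → +1.63°, shortest Δλ = -167.8° (west) — does not cross 180°.
Total crossings: 0.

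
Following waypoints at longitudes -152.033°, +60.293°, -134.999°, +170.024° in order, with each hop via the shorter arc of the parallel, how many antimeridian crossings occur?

Leg 1: -152.033° → +60.293°, shortest Δλ = -147.674° (west) — crosses 180°.
Leg 2: +60.293° → -134.999°, shortest Δλ = 164.708° (east) — crosses 180°.
Leg 3: -134.999° → +170.024°, shortest Δλ = -54.977° (west) — crosses 180°.
Total crossings: 3.

3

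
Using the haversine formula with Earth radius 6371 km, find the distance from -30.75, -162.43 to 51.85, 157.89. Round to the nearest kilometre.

9966 km

Δλ = 157.89 − -162.43 = 320.32°; wrapped into (−180°, 180°]: -39.68°.
Δφ = 51.85 − -30.75 = 82.60°.
a = sin²(Δφ/2) + cos φ₁ · cos φ₂ · sin²(Δλ/2) = 0.496753.
c = 2·atan2(√a, √(1−a)) = 1.56430 rad → d = 6371·c ≈ 9966.17 km.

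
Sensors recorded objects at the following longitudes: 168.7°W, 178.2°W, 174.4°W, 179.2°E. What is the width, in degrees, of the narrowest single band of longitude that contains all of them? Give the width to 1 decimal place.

12.1°

Sort the longitudes: -178.2°, -174.4°, -168.7°, +179.2°.
Eastward gaps between consecutive values (wrapping around): 3.8°, 5.7°, 347.9°, 2.6°.
Largest gap = 347.9° ⇒ minimal covering band is its complement: 360° − 347.9° = 12.1°.
Band runs from +179.2° eastward to -168.7°, crossing the antimeridian.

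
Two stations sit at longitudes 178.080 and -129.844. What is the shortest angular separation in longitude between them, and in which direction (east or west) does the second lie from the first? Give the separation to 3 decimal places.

Raw difference: -129.844 − 178.080 = -307.924°.
Normalise into (−180°, 180°]: -307.924° + 360° = 52.076°.
Positive ⇒ the second point lies to the east; separation 52.076°.

52.076° east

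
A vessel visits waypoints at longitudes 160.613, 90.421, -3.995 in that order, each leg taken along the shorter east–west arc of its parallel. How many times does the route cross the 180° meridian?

Leg 1: +160.613° → +90.421°, shortest Δλ = -70.192° (west) — does not cross 180°.
Leg 2: +90.421° → -3.995°, shortest Δλ = -94.416° (west) — does not cross 180°.
Total crossings: 0.

0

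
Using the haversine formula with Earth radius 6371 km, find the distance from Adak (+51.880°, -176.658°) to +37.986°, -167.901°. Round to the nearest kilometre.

1689 km

Δλ = -167.901 − -176.658 = 8.757°.
Δφ = 37.986 − 51.880 = -13.894°.
a = sin²(Δφ/2) + cos φ₁ · cos φ₂ · sin²(Δλ/2) = 0.017465.
c = 2·atan2(√a, √(1−a)) = 0.26509 rad → d = 6371·c ≈ 1688.86 km.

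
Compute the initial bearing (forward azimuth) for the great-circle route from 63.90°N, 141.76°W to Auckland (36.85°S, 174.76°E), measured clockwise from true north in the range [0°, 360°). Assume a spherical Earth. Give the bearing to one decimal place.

215.0°

Δλ = 174.76 − -141.76 = 316.52°; wrapped into (−180°, 180°]: -43.48°.
θ = atan2( sin Δλ · cos φ₂ , cos φ₁ · sin φ₂ − sin φ₁ · cos φ₂ · cos Δλ )
  = atan2(-0.55062, -0.78527) = -144.962° → normalised to [0°, 360°): 215.038°.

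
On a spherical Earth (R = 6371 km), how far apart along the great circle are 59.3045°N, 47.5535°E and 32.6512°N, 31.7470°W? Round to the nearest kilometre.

Δλ = -31.7470 − 47.5535 = -79.3005°.
Δφ = 32.6512 − 59.3045 = -26.6533°.
a = sin²(Δφ/2) + cos φ₁ · cos φ₂ · sin²(Δλ/2) = 0.228136.
c = 2·atan2(√a, √(1−a)) = 0.99592 rad → d = 6371·c ≈ 6345.02 km.

6345 km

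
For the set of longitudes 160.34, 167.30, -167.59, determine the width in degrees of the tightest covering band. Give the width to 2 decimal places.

Sort the longitudes: -167.59°, +160.34°, +167.30°.
Eastward gaps between consecutive values (wrapping around): 327.93°, 6.96°, 25.11°.
Largest gap = 327.93° ⇒ minimal covering band is its complement: 360° − 327.93° = 32.07°.
Band runs from +160.34° eastward to -167.59°, crossing the antimeridian.

32.07°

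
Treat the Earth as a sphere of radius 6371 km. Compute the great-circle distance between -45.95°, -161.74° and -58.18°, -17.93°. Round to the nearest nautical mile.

Δλ = -17.93 − -161.74 = 143.81°.
Δφ = -58.18 − -45.95 = -12.23°.
a = sin²(Δφ/2) + cos φ₁ · cos φ₂ · sin²(Δλ/2) = 0.342574.
c = 2·atan2(√a, √(1−a)) = 1.25050 rad → d = 6371·c ≈ 7966.91 km ≈ 4301.79 nmi.

4302 nmi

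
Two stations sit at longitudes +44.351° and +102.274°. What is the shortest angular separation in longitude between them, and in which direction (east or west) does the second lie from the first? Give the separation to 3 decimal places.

57.923° east

Raw difference: 102.274 − 44.351 = 57.923°.
Normalise into (−180°, 180°]: 57.923° stays 57.923°.
Positive ⇒ the second point lies to the east; separation 57.923°.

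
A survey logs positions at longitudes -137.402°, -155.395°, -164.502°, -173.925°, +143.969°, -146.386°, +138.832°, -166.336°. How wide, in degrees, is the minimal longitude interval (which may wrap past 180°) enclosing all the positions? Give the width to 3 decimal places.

Sort the longitudes: -173.925°, -166.336°, -164.502°, -155.395°, -146.386°, -137.402°, +138.832°, +143.969°.
Eastward gaps between consecutive values (wrapping around): 7.589°, 1.834°, 9.107°, 9.009°, 8.984°, 276.234°, 5.137°, 42.106°.
Largest gap = 276.234° ⇒ minimal covering band is its complement: 360° − 276.234° = 83.766°.
Band runs from +138.832° eastward to -137.402°, crossing the antimeridian.

83.766°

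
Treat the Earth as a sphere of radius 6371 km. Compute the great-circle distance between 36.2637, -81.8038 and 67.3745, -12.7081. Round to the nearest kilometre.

Δλ = -12.7081 − -81.8038 = 69.0957°.
Δφ = 67.3745 − 36.2637 = 31.1108°.
a = sin²(Δφ/2) + cos φ₁ · cos φ₂ · sin²(Δλ/2) = 0.171671.
c = 2·atan2(√a, √(1−a)) = 0.85442 rad → d = 6371·c ≈ 5443.49 km.

5443 km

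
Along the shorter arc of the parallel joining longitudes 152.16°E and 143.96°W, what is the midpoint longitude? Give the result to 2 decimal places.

Signed shortest Δλ from +152.16° to -143.96° is +63.88°.
Midpoint longitude = +152.16° + (+63.88°)/2 = +152.16° + 31.94° = +184.10°.
Normalise into (−180°, 180°]: -175.90°.
(The naïve average (+152.16 + -143.96)/2 = 4.1° is on the wrong side of the globe.)

175.90°W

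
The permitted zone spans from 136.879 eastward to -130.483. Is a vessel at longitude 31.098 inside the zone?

No

Band width going east from +136.879° to -130.483°: ((-130.483 − 136.879) mod 360) = 92.638°.
Offset of +31.098° east of the west edge: ((31.098 − 136.879) mod 360) = 254.219°.
254.219° > 92.638° ⇒ outside.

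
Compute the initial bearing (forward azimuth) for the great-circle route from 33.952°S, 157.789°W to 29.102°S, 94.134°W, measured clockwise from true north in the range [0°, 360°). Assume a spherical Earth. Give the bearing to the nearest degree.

Δλ = -94.134 − -157.789 = 63.655°.
θ = atan2( sin Δλ · cos φ₂ , cos φ₁ · sin φ₂ − sin φ₁ · cos φ₂ · cos Δλ )
  = atan2(0.78301, -0.18689) = 103.424° → normalised to [0°, 360°): 103.424°.

103°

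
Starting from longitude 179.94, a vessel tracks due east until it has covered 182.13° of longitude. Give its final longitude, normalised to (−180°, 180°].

+2.07°

Start at +179.94°; shift +182.13° → +362.07°.
+362.07° lies outside (−180°, 180°]; subtract 360° → +2.07°.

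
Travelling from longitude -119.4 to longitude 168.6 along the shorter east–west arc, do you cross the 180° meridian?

Naïve |168.6 − -119.4| = 288.0° > 180°, so the shorter arc goes the other way round — across 180°.
Signed shortest Δλ = ((168.6 − -119.4 + 180) mod 360) − 180 = -72.0°.
Going west by 72.0° from -119.4° passes through 180° before reaching +168.6°.

Yes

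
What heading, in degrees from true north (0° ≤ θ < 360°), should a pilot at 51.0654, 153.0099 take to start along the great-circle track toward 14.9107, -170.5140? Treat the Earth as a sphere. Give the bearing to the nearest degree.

Δλ = -170.5140 − 153.0099 = -323.5239°; wrapped into (−180°, 180°]: 36.4761°.
θ = atan2( sin Δλ · cos φ₂ , cos φ₁ · sin φ₂ − sin φ₁ · cos φ₂ · cos Δλ )
  = atan2(0.57447, -0.44272) = 127.620° → normalised to [0°, 360°): 127.620°.

128°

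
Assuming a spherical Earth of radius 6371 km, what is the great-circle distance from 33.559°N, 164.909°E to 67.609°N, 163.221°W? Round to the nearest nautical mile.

Δλ = -163.221 − 164.909 = -328.130°; wrapped into (−180°, 180°]: 31.870°.
Δφ = 67.609 − 33.559 = 34.050°.
a = sin²(Δφ/2) + cos φ₁ · cos φ₂ · sin²(Δλ/2) = 0.109652.
c = 2·atan2(√a, √(1−a)) = 0.67502 rad → d = 6371·c ≈ 4300.54 km ≈ 2322.10 nmi.

2322 nmi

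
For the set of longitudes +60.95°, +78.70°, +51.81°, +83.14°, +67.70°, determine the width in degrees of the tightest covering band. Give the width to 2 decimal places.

31.33°

Sort the longitudes: +51.81°, +60.95°, +67.70°, +78.70°, +83.14°.
Eastward gaps between consecutive values (wrapping around): 9.14°, 6.75°, 11.00°, 4.44°, 328.67°.
Largest gap = 328.67° ⇒ minimal covering band is its complement: 360° − 328.67° = 31.33°.
Band runs from +51.81° eastward to +83.14°.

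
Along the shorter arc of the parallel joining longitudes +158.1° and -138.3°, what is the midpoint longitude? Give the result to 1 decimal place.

Signed shortest Δλ from +158.1° to -138.3° is +63.6°.
Midpoint longitude = +158.1° + (+63.6°)/2 = +158.1° + 31.8° = +189.9°.
Normalise into (−180°, 180°]: -170.1°.
(The naïve average (+158.1 + -138.3)/2 = 9.9° is on the wrong side of the globe.)

-170.1°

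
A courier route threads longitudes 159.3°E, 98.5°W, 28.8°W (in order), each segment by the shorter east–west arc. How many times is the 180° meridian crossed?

1

Leg 1: +159.3° → -98.5°, shortest Δλ = 102.2° (east) — crosses 180°.
Leg 2: -98.5° → -28.8°, shortest Δλ = 69.7° (east) — does not cross 180°.
Total crossings: 1.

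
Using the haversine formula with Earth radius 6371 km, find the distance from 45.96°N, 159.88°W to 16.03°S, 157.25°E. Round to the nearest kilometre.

8125 km

Δλ = 157.25 − -159.88 = 317.13°; wrapped into (−180°, 180°]: -42.87°.
Δφ = -16.03 − 45.96 = -61.99°.
a = sin²(Δφ/2) + cos φ₁ · cos φ₂ · sin²(Δλ/2) = 0.354416.
c = 2·atan2(√a, √(1−a)) = 1.27535 rad → d = 6371·c ≈ 8125.25 km.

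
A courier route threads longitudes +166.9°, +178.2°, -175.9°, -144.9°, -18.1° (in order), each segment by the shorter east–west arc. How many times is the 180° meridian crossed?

Leg 1: +166.9° → +178.2°, shortest Δλ = 11.3° (east) — does not cross 180°.
Leg 2: +178.2° → -175.9°, shortest Δλ = 5.9° (east) — crosses 180°.
Leg 3: -175.9° → -144.9°, shortest Δλ = 31.0° (east) — does not cross 180°.
Leg 4: -144.9° → -18.1°, shortest Δλ = 126.8° (east) — does not cross 180°.
Total crossings: 1.

1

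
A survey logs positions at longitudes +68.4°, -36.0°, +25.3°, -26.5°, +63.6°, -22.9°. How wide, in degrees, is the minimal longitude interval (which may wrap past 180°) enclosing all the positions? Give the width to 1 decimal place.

104.4°

Sort the longitudes: -36.0°, -26.5°, -22.9°, +25.3°, +63.6°, +68.4°.
Eastward gaps between consecutive values (wrapping around): 9.5°, 3.6°, 48.2°, 38.3°, 4.8°, 255.6°.
Largest gap = 255.6° ⇒ minimal covering band is its complement: 360° − 255.6° = 104.4°.
Band runs from -36.0° eastward to +68.4°.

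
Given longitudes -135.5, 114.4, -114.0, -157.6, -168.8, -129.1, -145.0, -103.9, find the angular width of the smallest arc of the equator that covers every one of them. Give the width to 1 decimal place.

Sort the longitudes: -168.8°, -157.6°, -145.0°, -135.5°, -129.1°, -114.0°, -103.9°, +114.4°.
Eastward gaps between consecutive values (wrapping around): 11.2°, 12.6°, 9.5°, 6.4°, 15.1°, 10.1°, 218.3°, 76.8°.
Largest gap = 218.3° ⇒ minimal covering band is its complement: 360° − 218.3° = 141.7°.
Band runs from +114.4° eastward to -103.9°, crossing the antimeridian.

141.7°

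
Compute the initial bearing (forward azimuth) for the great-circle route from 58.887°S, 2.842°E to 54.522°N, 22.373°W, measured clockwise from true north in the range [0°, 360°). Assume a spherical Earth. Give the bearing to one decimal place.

Δλ = -22.373 − 2.842 = -25.215°.
θ = atan2( sin Δλ · cos φ₂ , cos φ₁ · sin φ₂ − sin φ₁ · cos φ₂ · cos Δλ )
  = atan2(-0.24726, 0.87035) = -15.859° → normalised to [0°, 360°): 344.141°.

344.1°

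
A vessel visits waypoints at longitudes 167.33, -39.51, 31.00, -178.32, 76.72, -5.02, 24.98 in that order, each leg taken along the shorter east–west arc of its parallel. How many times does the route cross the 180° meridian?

3

Leg 1: +167.33° → -39.51°, shortest Δλ = 153.16° (east) — crosses 180°.
Leg 2: -39.51° → +31.00°, shortest Δλ = 70.51° (east) — does not cross 180°.
Leg 3: +31.00° → -178.32°, shortest Δλ = 150.68° (east) — crosses 180°.
Leg 4: -178.32° → +76.72°, shortest Δλ = -104.96° (west) — crosses 180°.
Leg 5: +76.72° → -5.02°, shortest Δλ = -81.74° (west) — does not cross 180°.
Leg 6: -5.02° → +24.98°, shortest Δλ = 30.0° (east) — does not cross 180°.
Total crossings: 3.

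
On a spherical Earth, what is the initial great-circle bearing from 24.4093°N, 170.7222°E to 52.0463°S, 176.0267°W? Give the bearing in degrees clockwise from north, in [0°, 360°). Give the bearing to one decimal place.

Δλ = -176.0267 − 170.7222 = -346.7489°; wrapped into (−180°, 180°]: 13.2511°.
θ = atan2( sin Δλ · cos φ₂ , cos φ₁ · sin φ₂ − sin φ₁ · cos φ₂ · cos Δλ )
  = atan2(0.14098, -0.96542) = 171.692° → normalised to [0°, 360°): 171.692°.

171.7°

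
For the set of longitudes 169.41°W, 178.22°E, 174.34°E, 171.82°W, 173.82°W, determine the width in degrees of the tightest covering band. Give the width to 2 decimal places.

Sort the longitudes: -173.82°, -171.82°, -169.41°, +174.34°, +178.22°.
Eastward gaps between consecutive values (wrapping around): 2.00°, 2.41°, 343.75°, 3.88°, 7.96°.
Largest gap = 343.75° ⇒ minimal covering band is its complement: 360° − 343.75° = 16.25°.
Band runs from +174.34° eastward to -169.41°, crossing the antimeridian.

16.25°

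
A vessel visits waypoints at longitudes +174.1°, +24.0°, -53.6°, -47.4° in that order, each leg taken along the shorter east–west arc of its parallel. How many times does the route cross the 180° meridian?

0

Leg 1: +174.1° → +24.0°, shortest Δλ = -150.1° (west) — does not cross 180°.
Leg 2: +24.0° → -53.6°, shortest Δλ = -77.6° (west) — does not cross 180°.
Leg 3: -53.6° → -47.4°, shortest Δλ = 6.2° (east) — does not cross 180°.
Total crossings: 0.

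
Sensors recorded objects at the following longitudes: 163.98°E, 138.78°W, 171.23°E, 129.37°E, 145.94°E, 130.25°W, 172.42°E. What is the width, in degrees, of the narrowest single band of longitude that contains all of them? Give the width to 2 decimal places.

Sort the longitudes: -138.78°, -130.25°, +129.37°, +145.94°, +163.98°, +171.23°, +172.42°.
Eastward gaps between consecutive values (wrapping around): 8.53°, 259.62°, 16.57°, 18.04°, 7.25°, 1.19°, 48.80°.
Largest gap = 259.62° ⇒ minimal covering band is its complement: 360° − 259.62° = 100.38°.
Band runs from +129.37° eastward to -130.25°, crossing the antimeridian.

100.38°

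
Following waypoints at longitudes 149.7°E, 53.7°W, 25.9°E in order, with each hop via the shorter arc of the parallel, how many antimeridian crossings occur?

1

Leg 1: +149.7° → -53.7°, shortest Δλ = 156.6° (east) — crosses 180°.
Leg 2: -53.7° → +25.9°, shortest Δλ = 79.6° (east) — does not cross 180°.
Total crossings: 1.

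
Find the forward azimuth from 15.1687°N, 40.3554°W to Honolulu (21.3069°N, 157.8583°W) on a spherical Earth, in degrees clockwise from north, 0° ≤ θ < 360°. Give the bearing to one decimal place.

299.3°

Δλ = -157.8583 − -40.3554 = -117.5029°.
θ = atan2( sin Δλ · cos φ₂ , cos φ₁ · sin φ₂ − sin φ₁ · cos φ₂ · cos Δλ )
  = atan2(-0.82636, 0.46328) = -60.724° → normalised to [0°, 360°): 299.276°.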